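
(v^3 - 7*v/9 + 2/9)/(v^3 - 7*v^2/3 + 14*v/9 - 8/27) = 3*(v + 1)/(3*v - 4)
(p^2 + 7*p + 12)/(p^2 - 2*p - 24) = (p + 3)/(p - 6)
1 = 1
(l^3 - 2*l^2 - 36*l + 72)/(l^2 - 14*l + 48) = (l^2 + 4*l - 12)/(l - 8)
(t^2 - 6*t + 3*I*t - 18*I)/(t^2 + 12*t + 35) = (t^2 + 3*t*(-2 + I) - 18*I)/(t^2 + 12*t + 35)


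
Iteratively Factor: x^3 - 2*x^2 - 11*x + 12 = (x - 4)*(x^2 + 2*x - 3) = (x - 4)*(x - 1)*(x + 3)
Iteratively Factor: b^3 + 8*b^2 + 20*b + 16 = (b + 2)*(b^2 + 6*b + 8) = (b + 2)^2*(b + 4)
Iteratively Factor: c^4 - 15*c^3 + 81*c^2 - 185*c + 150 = (c - 2)*(c^3 - 13*c^2 + 55*c - 75) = (c - 3)*(c - 2)*(c^2 - 10*c + 25) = (c - 5)*(c - 3)*(c - 2)*(c - 5)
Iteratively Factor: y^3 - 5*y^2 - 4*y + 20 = (y + 2)*(y^2 - 7*y + 10) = (y - 2)*(y + 2)*(y - 5)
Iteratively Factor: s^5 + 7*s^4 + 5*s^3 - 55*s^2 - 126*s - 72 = (s + 4)*(s^4 + 3*s^3 - 7*s^2 - 27*s - 18) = (s - 3)*(s + 4)*(s^3 + 6*s^2 + 11*s + 6) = (s - 3)*(s + 1)*(s + 4)*(s^2 + 5*s + 6) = (s - 3)*(s + 1)*(s + 2)*(s + 4)*(s + 3)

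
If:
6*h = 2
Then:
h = 1/3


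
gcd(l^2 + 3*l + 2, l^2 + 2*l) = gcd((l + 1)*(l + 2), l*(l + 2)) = l + 2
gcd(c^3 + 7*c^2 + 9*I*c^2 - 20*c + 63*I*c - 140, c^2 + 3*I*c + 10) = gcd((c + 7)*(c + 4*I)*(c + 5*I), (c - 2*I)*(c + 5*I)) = c + 5*I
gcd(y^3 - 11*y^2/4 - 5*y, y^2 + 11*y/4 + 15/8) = y + 5/4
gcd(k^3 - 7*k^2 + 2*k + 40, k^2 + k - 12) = 1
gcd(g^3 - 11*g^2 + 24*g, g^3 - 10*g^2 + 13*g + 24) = g^2 - 11*g + 24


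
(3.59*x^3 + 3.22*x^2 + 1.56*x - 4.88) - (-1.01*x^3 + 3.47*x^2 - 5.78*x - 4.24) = 4.6*x^3 - 0.25*x^2 + 7.34*x - 0.64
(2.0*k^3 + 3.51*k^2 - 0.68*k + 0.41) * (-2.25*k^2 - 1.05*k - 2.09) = -4.5*k^5 - 9.9975*k^4 - 6.3355*k^3 - 7.5444*k^2 + 0.9907*k - 0.8569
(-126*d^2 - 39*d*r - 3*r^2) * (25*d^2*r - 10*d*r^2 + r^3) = -3150*d^4*r + 285*d^3*r^2 + 189*d^2*r^3 - 9*d*r^4 - 3*r^5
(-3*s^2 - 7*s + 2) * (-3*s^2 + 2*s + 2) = 9*s^4 + 15*s^3 - 26*s^2 - 10*s + 4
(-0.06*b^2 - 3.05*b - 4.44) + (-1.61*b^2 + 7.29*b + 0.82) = -1.67*b^2 + 4.24*b - 3.62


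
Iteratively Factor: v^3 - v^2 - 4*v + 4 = (v - 2)*(v^2 + v - 2) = (v - 2)*(v + 2)*(v - 1)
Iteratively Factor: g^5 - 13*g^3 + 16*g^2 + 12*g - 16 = (g - 2)*(g^4 + 2*g^3 - 9*g^2 - 2*g + 8) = (g - 2)^2*(g^3 + 4*g^2 - g - 4) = (g - 2)^2*(g + 1)*(g^2 + 3*g - 4) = (g - 2)^2*(g + 1)*(g + 4)*(g - 1)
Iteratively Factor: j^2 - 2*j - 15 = (j - 5)*(j + 3)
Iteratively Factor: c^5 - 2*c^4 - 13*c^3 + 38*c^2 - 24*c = (c)*(c^4 - 2*c^3 - 13*c^2 + 38*c - 24) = c*(c - 3)*(c^3 + c^2 - 10*c + 8) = c*(c - 3)*(c - 1)*(c^2 + 2*c - 8) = c*(c - 3)*(c - 2)*(c - 1)*(c + 4)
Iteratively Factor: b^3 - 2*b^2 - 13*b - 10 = (b - 5)*(b^2 + 3*b + 2) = (b - 5)*(b + 2)*(b + 1)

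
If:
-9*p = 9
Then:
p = -1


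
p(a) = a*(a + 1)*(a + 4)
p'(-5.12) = 31.44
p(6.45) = 502.15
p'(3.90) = 88.63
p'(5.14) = 134.66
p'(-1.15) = -3.53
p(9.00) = 1170.00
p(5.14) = 288.45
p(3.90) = 150.97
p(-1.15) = 0.49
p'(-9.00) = 157.00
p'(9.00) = 337.00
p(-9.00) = -360.00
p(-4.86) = -16.13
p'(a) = a*(a + 1) + a*(a + 4) + (a + 1)*(a + 4)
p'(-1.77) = -4.30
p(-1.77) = 3.04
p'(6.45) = 193.31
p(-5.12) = -23.63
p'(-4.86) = 26.26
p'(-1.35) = -4.03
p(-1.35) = 1.25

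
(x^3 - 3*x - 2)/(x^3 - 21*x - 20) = (x^2 - x - 2)/(x^2 - x - 20)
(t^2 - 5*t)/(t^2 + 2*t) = (t - 5)/(t + 2)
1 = 1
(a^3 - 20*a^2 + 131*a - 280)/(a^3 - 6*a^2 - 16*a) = (a^2 - 12*a + 35)/(a*(a + 2))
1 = 1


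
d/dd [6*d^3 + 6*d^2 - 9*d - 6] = 18*d^2 + 12*d - 9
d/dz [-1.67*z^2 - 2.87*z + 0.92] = -3.34*z - 2.87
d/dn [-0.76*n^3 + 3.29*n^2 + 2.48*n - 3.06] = -2.28*n^2 + 6.58*n + 2.48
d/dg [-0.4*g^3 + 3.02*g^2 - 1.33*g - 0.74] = -1.2*g^2 + 6.04*g - 1.33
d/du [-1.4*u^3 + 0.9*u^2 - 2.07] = u*(1.8 - 4.2*u)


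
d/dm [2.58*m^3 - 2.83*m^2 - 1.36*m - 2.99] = 7.74*m^2 - 5.66*m - 1.36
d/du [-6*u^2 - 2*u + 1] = -12*u - 2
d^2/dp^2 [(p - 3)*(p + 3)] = 2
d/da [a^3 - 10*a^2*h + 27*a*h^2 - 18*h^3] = 3*a^2 - 20*a*h + 27*h^2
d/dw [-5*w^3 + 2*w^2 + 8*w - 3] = -15*w^2 + 4*w + 8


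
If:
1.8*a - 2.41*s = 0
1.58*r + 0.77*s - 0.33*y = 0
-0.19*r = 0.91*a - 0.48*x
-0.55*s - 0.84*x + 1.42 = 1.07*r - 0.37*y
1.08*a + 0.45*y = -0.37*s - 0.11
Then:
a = 0.81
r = -0.86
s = 0.61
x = 1.20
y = -2.69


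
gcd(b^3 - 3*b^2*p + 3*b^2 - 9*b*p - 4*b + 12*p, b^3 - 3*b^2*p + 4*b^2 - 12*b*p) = -b^2 + 3*b*p - 4*b + 12*p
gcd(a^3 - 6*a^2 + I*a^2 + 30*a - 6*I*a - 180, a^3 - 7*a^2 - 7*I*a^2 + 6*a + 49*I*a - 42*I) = a - 6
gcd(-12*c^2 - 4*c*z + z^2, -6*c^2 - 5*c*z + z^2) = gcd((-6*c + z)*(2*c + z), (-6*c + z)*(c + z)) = -6*c + z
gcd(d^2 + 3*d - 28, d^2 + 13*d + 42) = d + 7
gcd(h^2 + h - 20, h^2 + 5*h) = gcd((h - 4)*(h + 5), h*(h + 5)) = h + 5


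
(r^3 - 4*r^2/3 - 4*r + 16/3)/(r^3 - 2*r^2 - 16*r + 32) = (3*r^2 + 2*r - 8)/(3*(r^2 - 16))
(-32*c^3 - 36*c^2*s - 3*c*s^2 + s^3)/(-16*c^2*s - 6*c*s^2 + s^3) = (4*c^2 + 5*c*s + s^2)/(s*(2*c + s))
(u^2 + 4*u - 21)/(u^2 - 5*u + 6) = (u + 7)/(u - 2)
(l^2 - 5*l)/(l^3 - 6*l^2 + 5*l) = 1/(l - 1)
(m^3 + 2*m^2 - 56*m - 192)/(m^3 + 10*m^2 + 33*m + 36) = (m^2 - 2*m - 48)/(m^2 + 6*m + 9)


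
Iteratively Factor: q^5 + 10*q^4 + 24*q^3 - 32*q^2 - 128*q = (q - 2)*(q^4 + 12*q^3 + 48*q^2 + 64*q) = q*(q - 2)*(q^3 + 12*q^2 + 48*q + 64) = q*(q - 2)*(q + 4)*(q^2 + 8*q + 16) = q*(q - 2)*(q + 4)^2*(q + 4)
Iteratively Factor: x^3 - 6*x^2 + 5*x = (x - 5)*(x^2 - x) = x*(x - 5)*(x - 1)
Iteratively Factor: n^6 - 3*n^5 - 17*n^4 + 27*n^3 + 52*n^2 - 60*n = (n)*(n^5 - 3*n^4 - 17*n^3 + 27*n^2 + 52*n - 60) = n*(n + 2)*(n^4 - 5*n^3 - 7*n^2 + 41*n - 30) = n*(n + 2)*(n + 3)*(n^3 - 8*n^2 + 17*n - 10) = n*(n - 1)*(n + 2)*(n + 3)*(n^2 - 7*n + 10) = n*(n - 2)*(n - 1)*(n + 2)*(n + 3)*(n - 5)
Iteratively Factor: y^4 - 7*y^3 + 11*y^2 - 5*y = (y)*(y^3 - 7*y^2 + 11*y - 5) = y*(y - 1)*(y^2 - 6*y + 5) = y*(y - 1)^2*(y - 5)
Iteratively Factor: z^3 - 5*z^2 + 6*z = (z - 2)*(z^2 - 3*z) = (z - 3)*(z - 2)*(z)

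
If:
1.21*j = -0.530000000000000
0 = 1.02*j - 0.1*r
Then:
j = -0.44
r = -4.47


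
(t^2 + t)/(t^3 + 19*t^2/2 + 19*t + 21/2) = 2*t/(2*t^2 + 17*t + 21)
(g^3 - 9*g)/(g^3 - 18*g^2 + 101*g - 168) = g*(g + 3)/(g^2 - 15*g + 56)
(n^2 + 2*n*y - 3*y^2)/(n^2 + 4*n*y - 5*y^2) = (n + 3*y)/(n + 5*y)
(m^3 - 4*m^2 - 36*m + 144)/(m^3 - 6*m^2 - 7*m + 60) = (m^2 - 36)/(m^2 - 2*m - 15)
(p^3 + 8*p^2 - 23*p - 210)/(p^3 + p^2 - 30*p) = (p + 7)/p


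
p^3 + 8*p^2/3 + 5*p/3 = p*(p + 1)*(p + 5/3)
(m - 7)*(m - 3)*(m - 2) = m^3 - 12*m^2 + 41*m - 42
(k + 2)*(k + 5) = k^2 + 7*k + 10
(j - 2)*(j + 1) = j^2 - j - 2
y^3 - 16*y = y*(y - 4)*(y + 4)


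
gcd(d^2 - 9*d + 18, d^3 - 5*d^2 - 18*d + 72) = d^2 - 9*d + 18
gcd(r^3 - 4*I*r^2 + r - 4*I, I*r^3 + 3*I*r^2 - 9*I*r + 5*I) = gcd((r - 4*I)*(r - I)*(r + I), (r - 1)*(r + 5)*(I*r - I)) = 1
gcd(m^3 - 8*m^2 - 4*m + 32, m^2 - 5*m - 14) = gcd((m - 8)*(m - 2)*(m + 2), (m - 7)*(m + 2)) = m + 2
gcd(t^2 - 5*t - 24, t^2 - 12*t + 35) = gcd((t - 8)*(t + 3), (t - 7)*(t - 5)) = 1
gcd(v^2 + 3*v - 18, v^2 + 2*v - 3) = 1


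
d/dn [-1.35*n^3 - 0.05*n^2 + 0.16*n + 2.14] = -4.05*n^2 - 0.1*n + 0.16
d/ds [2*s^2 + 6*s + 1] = 4*s + 6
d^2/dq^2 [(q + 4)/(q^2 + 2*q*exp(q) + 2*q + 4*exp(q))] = 2*(4*(q + 4)*(q*exp(q) + q + 3*exp(q) + 1)^2 - (q^2 + 2*q*exp(q) + 2*q + 4*exp(q))*(2*q*exp(q) + 2*q + (q + 4)*(q*exp(q) + 4*exp(q) + 1) + 6*exp(q) + 2))/(q^2 + 2*q*exp(q) + 2*q + 4*exp(q))^3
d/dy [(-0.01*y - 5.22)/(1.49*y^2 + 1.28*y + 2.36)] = (0.0149*y^2 + 15.5556*y + 6.658)/(2.2201*y^4 + 3.8144*y^3 + 8.6712*y^2 + 6.0416*y + 5.5696)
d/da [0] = 0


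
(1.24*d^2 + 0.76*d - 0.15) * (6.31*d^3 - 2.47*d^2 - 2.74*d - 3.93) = 7.8244*d^5 + 1.7328*d^4 - 6.2213*d^3 - 6.5851*d^2 - 2.5758*d + 0.5895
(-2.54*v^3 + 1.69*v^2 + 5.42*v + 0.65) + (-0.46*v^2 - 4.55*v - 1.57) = -2.54*v^3 + 1.23*v^2 + 0.87*v - 0.92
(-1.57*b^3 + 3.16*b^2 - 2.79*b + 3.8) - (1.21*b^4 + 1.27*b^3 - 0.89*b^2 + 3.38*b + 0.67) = -1.21*b^4 - 2.84*b^3 + 4.05*b^2 - 6.17*b + 3.13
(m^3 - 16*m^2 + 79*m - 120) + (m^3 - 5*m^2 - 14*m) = 2*m^3 - 21*m^2 + 65*m - 120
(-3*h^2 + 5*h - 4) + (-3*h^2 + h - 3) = -6*h^2 + 6*h - 7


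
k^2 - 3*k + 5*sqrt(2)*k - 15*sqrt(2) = (k - 3)*(k + 5*sqrt(2))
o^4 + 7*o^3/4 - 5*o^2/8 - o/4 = o*(o - 1/2)*(o + 1/4)*(o + 2)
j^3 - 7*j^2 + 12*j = j*(j - 4)*(j - 3)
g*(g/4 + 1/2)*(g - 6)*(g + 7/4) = g^4/4 - 9*g^3/16 - 19*g^2/4 - 21*g/4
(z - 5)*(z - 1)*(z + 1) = z^3 - 5*z^2 - z + 5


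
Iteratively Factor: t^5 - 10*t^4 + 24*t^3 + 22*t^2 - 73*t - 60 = (t + 1)*(t^4 - 11*t^3 + 35*t^2 - 13*t - 60) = (t - 5)*(t + 1)*(t^3 - 6*t^2 + 5*t + 12) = (t - 5)*(t + 1)^2*(t^2 - 7*t + 12) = (t - 5)*(t - 4)*(t + 1)^2*(t - 3)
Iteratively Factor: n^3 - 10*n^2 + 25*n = (n - 5)*(n^2 - 5*n) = n*(n - 5)*(n - 5)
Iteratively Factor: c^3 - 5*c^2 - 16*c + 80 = (c - 5)*(c^2 - 16) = (c - 5)*(c + 4)*(c - 4)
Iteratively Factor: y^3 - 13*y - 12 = (y + 1)*(y^2 - y - 12) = (y - 4)*(y + 1)*(y + 3)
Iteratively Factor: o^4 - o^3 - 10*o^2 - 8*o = (o - 4)*(o^3 + 3*o^2 + 2*o) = o*(o - 4)*(o^2 + 3*o + 2) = o*(o - 4)*(o + 2)*(o + 1)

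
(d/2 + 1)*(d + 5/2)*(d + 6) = d^3/2 + 21*d^2/4 + 16*d + 15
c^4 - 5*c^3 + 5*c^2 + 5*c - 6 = (c - 3)*(c - 2)*(c - 1)*(c + 1)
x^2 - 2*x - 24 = (x - 6)*(x + 4)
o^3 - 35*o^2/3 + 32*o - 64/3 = (o - 8)*(o - 8/3)*(o - 1)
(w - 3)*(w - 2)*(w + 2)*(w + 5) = w^4 + 2*w^3 - 19*w^2 - 8*w + 60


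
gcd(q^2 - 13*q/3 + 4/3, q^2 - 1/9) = q - 1/3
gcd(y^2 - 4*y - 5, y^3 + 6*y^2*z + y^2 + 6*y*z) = y + 1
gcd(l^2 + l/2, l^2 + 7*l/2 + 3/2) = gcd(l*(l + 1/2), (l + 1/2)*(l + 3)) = l + 1/2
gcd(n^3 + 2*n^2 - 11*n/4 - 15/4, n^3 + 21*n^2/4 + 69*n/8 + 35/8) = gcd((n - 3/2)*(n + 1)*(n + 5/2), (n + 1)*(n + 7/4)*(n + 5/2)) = n^2 + 7*n/2 + 5/2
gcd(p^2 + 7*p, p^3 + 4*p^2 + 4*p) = p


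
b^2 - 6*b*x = b*(b - 6*x)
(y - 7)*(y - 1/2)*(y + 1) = y^3 - 13*y^2/2 - 4*y + 7/2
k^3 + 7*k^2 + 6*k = k*(k + 1)*(k + 6)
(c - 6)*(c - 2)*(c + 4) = c^3 - 4*c^2 - 20*c + 48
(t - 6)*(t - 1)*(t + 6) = t^3 - t^2 - 36*t + 36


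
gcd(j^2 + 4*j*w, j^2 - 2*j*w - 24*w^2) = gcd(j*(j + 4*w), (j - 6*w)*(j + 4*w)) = j + 4*w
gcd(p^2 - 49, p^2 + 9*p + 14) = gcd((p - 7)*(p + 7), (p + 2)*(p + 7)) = p + 7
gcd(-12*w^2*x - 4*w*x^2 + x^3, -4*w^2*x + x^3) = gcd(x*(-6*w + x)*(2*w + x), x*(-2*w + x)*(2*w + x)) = 2*w*x + x^2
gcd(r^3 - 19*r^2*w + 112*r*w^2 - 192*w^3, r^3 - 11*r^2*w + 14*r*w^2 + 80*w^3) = r - 8*w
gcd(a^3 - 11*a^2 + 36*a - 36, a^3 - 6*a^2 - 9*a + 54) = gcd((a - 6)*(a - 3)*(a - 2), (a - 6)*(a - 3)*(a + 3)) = a^2 - 9*a + 18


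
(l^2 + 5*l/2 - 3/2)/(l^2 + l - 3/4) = 2*(l + 3)/(2*l + 3)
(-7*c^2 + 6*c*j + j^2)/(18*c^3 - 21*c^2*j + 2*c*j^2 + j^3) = (-7*c - j)/(18*c^2 - 3*c*j - j^2)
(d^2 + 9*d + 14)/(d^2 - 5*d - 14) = (d + 7)/(d - 7)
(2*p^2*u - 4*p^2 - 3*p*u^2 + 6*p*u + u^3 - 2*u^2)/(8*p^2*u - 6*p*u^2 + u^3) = (p*u - 2*p - u^2 + 2*u)/(u*(4*p - u))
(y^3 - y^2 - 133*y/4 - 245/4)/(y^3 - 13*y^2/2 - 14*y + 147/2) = (y + 5/2)/(y - 3)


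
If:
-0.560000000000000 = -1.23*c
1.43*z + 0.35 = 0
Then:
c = 0.46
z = -0.24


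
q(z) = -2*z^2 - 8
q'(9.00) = -36.00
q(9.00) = -170.00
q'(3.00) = -12.00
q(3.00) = -26.00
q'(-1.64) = 6.56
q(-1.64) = -13.38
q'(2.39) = -9.56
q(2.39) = -19.42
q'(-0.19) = 0.76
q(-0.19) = -8.07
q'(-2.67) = 10.68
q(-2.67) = -22.26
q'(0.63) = -2.52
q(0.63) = -8.79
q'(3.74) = -14.96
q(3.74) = -35.98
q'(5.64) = -22.56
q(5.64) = -71.62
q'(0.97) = -3.88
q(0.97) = -9.88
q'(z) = -4*z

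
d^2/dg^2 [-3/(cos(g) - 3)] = 3*(cos(g)^2 + 3*cos(g) - 2)/(cos(g) - 3)^3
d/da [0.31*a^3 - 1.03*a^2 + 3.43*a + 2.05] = 0.93*a^2 - 2.06*a + 3.43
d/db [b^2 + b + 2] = 2*b + 1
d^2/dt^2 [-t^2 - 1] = -2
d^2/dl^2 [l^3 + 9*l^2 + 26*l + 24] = 6*l + 18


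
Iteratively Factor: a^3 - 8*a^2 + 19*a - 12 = (a - 3)*(a^2 - 5*a + 4) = (a - 3)*(a - 1)*(a - 4)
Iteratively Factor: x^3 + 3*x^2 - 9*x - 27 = (x - 3)*(x^2 + 6*x + 9) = (x - 3)*(x + 3)*(x + 3)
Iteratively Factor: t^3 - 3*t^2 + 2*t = (t - 2)*(t^2 - t) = (t - 2)*(t - 1)*(t)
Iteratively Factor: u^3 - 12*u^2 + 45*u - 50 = (u - 2)*(u^2 - 10*u + 25) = (u - 5)*(u - 2)*(u - 5)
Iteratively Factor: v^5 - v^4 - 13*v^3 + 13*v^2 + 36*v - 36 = (v - 2)*(v^4 + v^3 - 11*v^2 - 9*v + 18) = (v - 2)*(v + 3)*(v^3 - 2*v^2 - 5*v + 6) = (v - 3)*(v - 2)*(v + 3)*(v^2 + v - 2) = (v - 3)*(v - 2)*(v + 2)*(v + 3)*(v - 1)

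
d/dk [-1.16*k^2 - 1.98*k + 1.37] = -2.32*k - 1.98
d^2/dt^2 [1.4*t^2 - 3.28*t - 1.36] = 2.80000000000000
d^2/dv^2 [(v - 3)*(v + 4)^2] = 6*v + 10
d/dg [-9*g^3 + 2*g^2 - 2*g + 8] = -27*g^2 + 4*g - 2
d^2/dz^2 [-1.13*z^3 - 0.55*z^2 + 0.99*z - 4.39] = -6.78*z - 1.1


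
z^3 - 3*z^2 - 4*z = z*(z - 4)*(z + 1)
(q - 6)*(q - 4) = q^2 - 10*q + 24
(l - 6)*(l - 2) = l^2 - 8*l + 12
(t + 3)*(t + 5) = t^2 + 8*t + 15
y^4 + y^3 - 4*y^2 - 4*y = y*(y - 2)*(y + 1)*(y + 2)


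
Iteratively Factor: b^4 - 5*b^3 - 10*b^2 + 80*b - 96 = (b - 4)*(b^3 - b^2 - 14*b + 24) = (b - 4)*(b + 4)*(b^2 - 5*b + 6) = (b - 4)*(b - 2)*(b + 4)*(b - 3)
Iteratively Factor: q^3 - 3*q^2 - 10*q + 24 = (q - 2)*(q^2 - q - 12) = (q - 2)*(q + 3)*(q - 4)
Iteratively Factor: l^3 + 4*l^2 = (l)*(l^2 + 4*l) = l*(l + 4)*(l)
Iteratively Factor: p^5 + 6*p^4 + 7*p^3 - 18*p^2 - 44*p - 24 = (p - 2)*(p^4 + 8*p^3 + 23*p^2 + 28*p + 12) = (p - 2)*(p + 2)*(p^3 + 6*p^2 + 11*p + 6) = (p - 2)*(p + 1)*(p + 2)*(p^2 + 5*p + 6) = (p - 2)*(p + 1)*(p + 2)^2*(p + 3)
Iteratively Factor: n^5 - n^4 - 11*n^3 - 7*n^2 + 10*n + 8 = (n + 2)*(n^4 - 3*n^3 - 5*n^2 + 3*n + 4) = (n - 4)*(n + 2)*(n^3 + n^2 - n - 1) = (n - 4)*(n + 1)*(n + 2)*(n^2 - 1) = (n - 4)*(n + 1)^2*(n + 2)*(n - 1)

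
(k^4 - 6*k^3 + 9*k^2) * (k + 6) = k^5 - 27*k^3 + 54*k^2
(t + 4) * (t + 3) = t^2 + 7*t + 12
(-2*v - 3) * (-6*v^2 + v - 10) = 12*v^3 + 16*v^2 + 17*v + 30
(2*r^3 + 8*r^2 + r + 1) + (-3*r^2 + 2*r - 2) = 2*r^3 + 5*r^2 + 3*r - 1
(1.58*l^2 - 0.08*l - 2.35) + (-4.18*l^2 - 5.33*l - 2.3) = -2.6*l^2 - 5.41*l - 4.65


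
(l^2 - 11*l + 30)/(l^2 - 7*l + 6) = (l - 5)/(l - 1)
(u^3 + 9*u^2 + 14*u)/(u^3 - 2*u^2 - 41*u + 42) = u*(u^2 + 9*u + 14)/(u^3 - 2*u^2 - 41*u + 42)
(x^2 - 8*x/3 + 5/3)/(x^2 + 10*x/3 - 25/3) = (x - 1)/(x + 5)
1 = 1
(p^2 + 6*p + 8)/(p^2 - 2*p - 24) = (p + 2)/(p - 6)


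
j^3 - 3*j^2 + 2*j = j*(j - 2)*(j - 1)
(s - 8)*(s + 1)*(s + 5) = s^3 - 2*s^2 - 43*s - 40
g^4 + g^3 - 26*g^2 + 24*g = g*(g - 4)*(g - 1)*(g + 6)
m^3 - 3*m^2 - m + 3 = (m - 3)*(m - 1)*(m + 1)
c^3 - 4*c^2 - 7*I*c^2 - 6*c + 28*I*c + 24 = (c - 4)*(c - 6*I)*(c - I)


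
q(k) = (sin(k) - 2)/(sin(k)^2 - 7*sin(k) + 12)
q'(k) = (-2*sin(k)*cos(k) + 7*cos(k))*(sin(k) - 2)/(sin(k)^2 - 7*sin(k) + 12)^2 + cos(k)/(sin(k)^2 - 7*sin(k) + 12) = (4*sin(k) + cos(k)^2 - 3)*cos(k)/(sin(k)^2 - 7*sin(k) + 12)^2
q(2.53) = -0.17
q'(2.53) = 0.00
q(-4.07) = -0.17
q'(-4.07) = -0.01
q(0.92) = -0.17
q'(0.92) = 0.01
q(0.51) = -0.17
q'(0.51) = -0.00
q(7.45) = -0.17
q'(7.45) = 0.01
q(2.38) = -0.17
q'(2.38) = -0.00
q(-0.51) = -0.16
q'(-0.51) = -0.01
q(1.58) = -0.17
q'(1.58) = -0.00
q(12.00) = -0.16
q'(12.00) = -0.01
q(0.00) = -0.17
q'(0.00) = -0.01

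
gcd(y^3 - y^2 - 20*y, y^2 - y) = y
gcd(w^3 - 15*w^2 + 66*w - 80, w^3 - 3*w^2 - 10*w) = w - 5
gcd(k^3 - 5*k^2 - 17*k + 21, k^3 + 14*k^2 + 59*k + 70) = 1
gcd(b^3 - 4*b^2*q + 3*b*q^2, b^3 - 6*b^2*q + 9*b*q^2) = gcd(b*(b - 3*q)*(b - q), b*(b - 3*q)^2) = -b^2 + 3*b*q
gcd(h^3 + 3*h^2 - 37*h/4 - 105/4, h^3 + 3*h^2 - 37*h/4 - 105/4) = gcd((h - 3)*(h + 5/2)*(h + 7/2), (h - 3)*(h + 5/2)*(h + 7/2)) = h^3 + 3*h^2 - 37*h/4 - 105/4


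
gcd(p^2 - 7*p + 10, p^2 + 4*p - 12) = p - 2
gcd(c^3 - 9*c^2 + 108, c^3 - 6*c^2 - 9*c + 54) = c^2 - 3*c - 18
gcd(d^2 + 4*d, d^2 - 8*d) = d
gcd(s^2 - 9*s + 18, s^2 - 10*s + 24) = s - 6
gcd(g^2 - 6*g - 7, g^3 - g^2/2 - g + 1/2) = g + 1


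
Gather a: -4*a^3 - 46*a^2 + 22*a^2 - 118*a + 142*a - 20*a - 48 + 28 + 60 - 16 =-4*a^3 - 24*a^2 + 4*a + 24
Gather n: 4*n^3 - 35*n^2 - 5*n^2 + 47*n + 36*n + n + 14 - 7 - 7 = 4*n^3 - 40*n^2 + 84*n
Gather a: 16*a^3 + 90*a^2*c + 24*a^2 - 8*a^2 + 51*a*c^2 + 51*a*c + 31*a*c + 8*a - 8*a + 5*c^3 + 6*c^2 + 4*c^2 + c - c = 16*a^3 + a^2*(90*c + 16) + a*(51*c^2 + 82*c) + 5*c^3 + 10*c^2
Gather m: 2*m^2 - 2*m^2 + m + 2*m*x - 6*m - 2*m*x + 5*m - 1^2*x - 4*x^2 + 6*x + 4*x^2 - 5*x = 0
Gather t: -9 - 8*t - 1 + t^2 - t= t^2 - 9*t - 10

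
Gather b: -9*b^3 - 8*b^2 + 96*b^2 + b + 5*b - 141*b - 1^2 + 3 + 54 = -9*b^3 + 88*b^2 - 135*b + 56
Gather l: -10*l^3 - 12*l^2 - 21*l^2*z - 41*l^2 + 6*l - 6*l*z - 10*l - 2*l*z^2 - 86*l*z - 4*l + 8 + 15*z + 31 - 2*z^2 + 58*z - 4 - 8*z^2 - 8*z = -10*l^3 + l^2*(-21*z - 53) + l*(-2*z^2 - 92*z - 8) - 10*z^2 + 65*z + 35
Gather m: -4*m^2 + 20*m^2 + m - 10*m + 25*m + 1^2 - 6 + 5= 16*m^2 + 16*m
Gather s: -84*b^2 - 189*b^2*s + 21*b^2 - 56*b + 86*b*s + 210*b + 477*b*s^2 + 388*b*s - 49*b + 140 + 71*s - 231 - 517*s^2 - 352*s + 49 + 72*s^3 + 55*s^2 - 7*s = -63*b^2 + 105*b + 72*s^3 + s^2*(477*b - 462) + s*(-189*b^2 + 474*b - 288) - 42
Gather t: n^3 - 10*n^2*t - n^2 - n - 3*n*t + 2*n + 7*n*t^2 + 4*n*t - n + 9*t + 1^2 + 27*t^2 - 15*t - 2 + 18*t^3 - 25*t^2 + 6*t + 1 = n^3 - n^2 + 18*t^3 + t^2*(7*n + 2) + t*(-10*n^2 + n)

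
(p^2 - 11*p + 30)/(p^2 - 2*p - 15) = (p - 6)/(p + 3)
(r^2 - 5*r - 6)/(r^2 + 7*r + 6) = (r - 6)/(r + 6)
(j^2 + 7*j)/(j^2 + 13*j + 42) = j/(j + 6)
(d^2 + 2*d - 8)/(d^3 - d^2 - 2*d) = (d + 4)/(d*(d + 1))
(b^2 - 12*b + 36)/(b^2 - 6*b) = (b - 6)/b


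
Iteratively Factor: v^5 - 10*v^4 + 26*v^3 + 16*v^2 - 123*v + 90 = (v - 5)*(v^4 - 5*v^3 + v^2 + 21*v - 18) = (v - 5)*(v - 1)*(v^3 - 4*v^2 - 3*v + 18) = (v - 5)*(v - 1)*(v + 2)*(v^2 - 6*v + 9) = (v - 5)*(v - 3)*(v - 1)*(v + 2)*(v - 3)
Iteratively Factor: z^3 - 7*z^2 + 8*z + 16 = (z + 1)*(z^2 - 8*z + 16) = (z - 4)*(z + 1)*(z - 4)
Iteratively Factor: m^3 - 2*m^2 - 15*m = (m - 5)*(m^2 + 3*m) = (m - 5)*(m + 3)*(m)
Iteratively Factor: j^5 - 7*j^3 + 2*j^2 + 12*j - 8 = (j + 2)*(j^4 - 2*j^3 - 3*j^2 + 8*j - 4) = (j + 2)^2*(j^3 - 4*j^2 + 5*j - 2) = (j - 2)*(j + 2)^2*(j^2 - 2*j + 1) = (j - 2)*(j - 1)*(j + 2)^2*(j - 1)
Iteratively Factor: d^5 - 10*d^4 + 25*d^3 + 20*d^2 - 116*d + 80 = (d - 1)*(d^4 - 9*d^3 + 16*d^2 + 36*d - 80) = (d - 5)*(d - 1)*(d^3 - 4*d^2 - 4*d + 16) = (d - 5)*(d - 2)*(d - 1)*(d^2 - 2*d - 8) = (d - 5)*(d - 4)*(d - 2)*(d - 1)*(d + 2)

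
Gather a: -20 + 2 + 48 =30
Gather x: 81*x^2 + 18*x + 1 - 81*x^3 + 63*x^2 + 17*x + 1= -81*x^3 + 144*x^2 + 35*x + 2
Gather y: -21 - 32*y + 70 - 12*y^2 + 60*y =-12*y^2 + 28*y + 49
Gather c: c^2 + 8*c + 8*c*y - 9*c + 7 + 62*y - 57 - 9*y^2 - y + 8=c^2 + c*(8*y - 1) - 9*y^2 + 61*y - 42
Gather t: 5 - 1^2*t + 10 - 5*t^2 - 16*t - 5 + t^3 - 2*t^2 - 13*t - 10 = t^3 - 7*t^2 - 30*t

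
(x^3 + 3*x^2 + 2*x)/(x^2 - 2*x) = (x^2 + 3*x + 2)/(x - 2)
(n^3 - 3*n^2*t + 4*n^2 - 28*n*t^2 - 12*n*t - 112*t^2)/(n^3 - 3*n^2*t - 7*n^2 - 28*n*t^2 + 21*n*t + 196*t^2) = (n + 4)/(n - 7)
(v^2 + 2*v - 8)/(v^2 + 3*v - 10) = (v + 4)/(v + 5)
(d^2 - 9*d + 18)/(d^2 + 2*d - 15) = (d - 6)/(d + 5)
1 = 1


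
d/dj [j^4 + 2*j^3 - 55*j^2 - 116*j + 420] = 4*j^3 + 6*j^2 - 110*j - 116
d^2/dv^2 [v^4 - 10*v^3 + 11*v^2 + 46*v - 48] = 12*v^2 - 60*v + 22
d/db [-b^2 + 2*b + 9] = 2 - 2*b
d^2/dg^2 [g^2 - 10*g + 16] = 2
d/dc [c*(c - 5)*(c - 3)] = 3*c^2 - 16*c + 15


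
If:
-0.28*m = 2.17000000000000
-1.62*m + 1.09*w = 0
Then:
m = -7.75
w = -11.52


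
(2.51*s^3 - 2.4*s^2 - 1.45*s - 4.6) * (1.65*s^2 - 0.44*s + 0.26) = 4.1415*s^5 - 5.0644*s^4 - 0.6839*s^3 - 7.576*s^2 + 1.647*s - 1.196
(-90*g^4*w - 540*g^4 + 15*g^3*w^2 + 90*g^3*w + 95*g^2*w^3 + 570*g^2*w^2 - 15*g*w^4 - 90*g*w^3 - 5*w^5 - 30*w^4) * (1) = -90*g^4*w - 540*g^4 + 15*g^3*w^2 + 90*g^3*w + 95*g^2*w^3 + 570*g^2*w^2 - 15*g*w^4 - 90*g*w^3 - 5*w^5 - 30*w^4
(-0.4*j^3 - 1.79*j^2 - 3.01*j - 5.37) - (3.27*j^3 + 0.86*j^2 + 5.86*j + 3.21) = -3.67*j^3 - 2.65*j^2 - 8.87*j - 8.58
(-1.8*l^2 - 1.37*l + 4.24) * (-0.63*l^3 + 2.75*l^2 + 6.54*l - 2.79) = 1.134*l^5 - 4.0869*l^4 - 18.2107*l^3 + 7.7222*l^2 + 31.5519*l - 11.8296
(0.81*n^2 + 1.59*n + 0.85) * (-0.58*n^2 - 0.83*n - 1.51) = -0.4698*n^4 - 1.5945*n^3 - 3.0358*n^2 - 3.1064*n - 1.2835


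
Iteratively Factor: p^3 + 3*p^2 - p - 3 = (p - 1)*(p^2 + 4*p + 3) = (p - 1)*(p + 3)*(p + 1)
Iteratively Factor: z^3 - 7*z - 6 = (z - 3)*(z^2 + 3*z + 2) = (z - 3)*(z + 1)*(z + 2)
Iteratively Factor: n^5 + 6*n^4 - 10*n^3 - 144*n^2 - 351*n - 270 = (n + 3)*(n^4 + 3*n^3 - 19*n^2 - 87*n - 90) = (n - 5)*(n + 3)*(n^3 + 8*n^2 + 21*n + 18) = (n - 5)*(n + 3)^2*(n^2 + 5*n + 6) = (n - 5)*(n + 3)^3*(n + 2)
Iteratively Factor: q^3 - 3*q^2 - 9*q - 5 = (q + 1)*(q^2 - 4*q - 5) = (q + 1)^2*(q - 5)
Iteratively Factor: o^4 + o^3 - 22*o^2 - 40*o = (o + 2)*(o^3 - o^2 - 20*o) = o*(o + 2)*(o^2 - o - 20) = o*(o - 5)*(o + 2)*(o + 4)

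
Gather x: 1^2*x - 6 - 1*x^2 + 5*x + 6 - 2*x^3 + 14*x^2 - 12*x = -2*x^3 + 13*x^2 - 6*x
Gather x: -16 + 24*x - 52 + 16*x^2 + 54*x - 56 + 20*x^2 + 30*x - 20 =36*x^2 + 108*x - 144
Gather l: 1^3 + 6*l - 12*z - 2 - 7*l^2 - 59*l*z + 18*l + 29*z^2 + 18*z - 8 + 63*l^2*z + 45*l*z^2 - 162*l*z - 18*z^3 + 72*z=l^2*(63*z - 7) + l*(45*z^2 - 221*z + 24) - 18*z^3 + 29*z^2 + 78*z - 9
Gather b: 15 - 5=10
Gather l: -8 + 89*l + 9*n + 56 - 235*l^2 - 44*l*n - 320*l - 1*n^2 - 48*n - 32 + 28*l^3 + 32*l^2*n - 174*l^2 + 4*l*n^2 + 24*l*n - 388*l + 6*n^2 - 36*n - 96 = 28*l^3 + l^2*(32*n - 409) + l*(4*n^2 - 20*n - 619) + 5*n^2 - 75*n - 80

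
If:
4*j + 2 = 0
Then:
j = -1/2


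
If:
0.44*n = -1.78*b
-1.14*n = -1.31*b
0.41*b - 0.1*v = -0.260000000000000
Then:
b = 0.00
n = 0.00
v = 2.60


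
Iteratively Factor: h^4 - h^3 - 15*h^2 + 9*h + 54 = (h - 3)*(h^3 + 2*h^2 - 9*h - 18) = (h - 3)^2*(h^2 + 5*h + 6) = (h - 3)^2*(h + 3)*(h + 2)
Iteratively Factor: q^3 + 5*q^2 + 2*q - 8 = (q + 2)*(q^2 + 3*q - 4) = (q + 2)*(q + 4)*(q - 1)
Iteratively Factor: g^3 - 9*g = (g - 3)*(g^2 + 3*g) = (g - 3)*(g + 3)*(g)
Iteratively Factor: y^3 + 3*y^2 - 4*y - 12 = (y + 2)*(y^2 + y - 6) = (y + 2)*(y + 3)*(y - 2)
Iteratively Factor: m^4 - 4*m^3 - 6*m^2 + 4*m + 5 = (m + 1)*(m^3 - 5*m^2 - m + 5) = (m - 5)*(m + 1)*(m^2 - 1) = (m - 5)*(m - 1)*(m + 1)*(m + 1)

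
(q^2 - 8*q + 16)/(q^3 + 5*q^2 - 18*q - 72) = (q - 4)/(q^2 + 9*q + 18)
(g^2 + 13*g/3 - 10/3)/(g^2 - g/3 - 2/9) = 3*(g + 5)/(3*g + 1)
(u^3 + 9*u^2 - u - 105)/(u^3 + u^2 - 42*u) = (u^2 + 2*u - 15)/(u*(u - 6))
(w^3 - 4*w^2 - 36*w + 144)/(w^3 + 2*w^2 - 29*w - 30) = (w^2 - 10*w + 24)/(w^2 - 4*w - 5)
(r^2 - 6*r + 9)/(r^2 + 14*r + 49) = (r^2 - 6*r + 9)/(r^2 + 14*r + 49)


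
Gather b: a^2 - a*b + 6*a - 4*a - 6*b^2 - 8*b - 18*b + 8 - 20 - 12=a^2 + 2*a - 6*b^2 + b*(-a - 26) - 24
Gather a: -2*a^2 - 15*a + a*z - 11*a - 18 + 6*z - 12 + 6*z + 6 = -2*a^2 + a*(z - 26) + 12*z - 24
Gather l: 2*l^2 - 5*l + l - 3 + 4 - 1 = 2*l^2 - 4*l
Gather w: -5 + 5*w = 5*w - 5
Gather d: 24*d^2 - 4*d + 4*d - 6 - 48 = 24*d^2 - 54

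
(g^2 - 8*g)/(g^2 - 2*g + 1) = g*(g - 8)/(g^2 - 2*g + 1)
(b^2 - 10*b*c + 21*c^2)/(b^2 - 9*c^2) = (b - 7*c)/(b + 3*c)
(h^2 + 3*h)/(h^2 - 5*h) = (h + 3)/(h - 5)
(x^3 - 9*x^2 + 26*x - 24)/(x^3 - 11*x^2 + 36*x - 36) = (x - 4)/(x - 6)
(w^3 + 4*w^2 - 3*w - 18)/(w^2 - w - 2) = (w^2 + 6*w + 9)/(w + 1)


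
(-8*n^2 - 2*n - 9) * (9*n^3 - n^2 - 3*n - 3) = -72*n^5 - 10*n^4 - 55*n^3 + 39*n^2 + 33*n + 27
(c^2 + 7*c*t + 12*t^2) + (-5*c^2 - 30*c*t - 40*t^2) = -4*c^2 - 23*c*t - 28*t^2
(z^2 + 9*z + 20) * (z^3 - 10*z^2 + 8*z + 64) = z^5 - z^4 - 62*z^3 - 64*z^2 + 736*z + 1280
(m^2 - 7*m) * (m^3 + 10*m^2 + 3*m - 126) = m^5 + 3*m^4 - 67*m^3 - 147*m^2 + 882*m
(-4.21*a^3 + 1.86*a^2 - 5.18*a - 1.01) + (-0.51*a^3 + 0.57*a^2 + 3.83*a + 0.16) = -4.72*a^3 + 2.43*a^2 - 1.35*a - 0.85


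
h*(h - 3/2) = h^2 - 3*h/2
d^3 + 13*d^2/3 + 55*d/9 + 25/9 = (d + 1)*(d + 5/3)^2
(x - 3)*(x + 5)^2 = x^3 + 7*x^2 - 5*x - 75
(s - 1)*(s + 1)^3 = s^4 + 2*s^3 - 2*s - 1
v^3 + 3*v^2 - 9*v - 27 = (v - 3)*(v + 3)^2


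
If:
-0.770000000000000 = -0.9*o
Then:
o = 0.86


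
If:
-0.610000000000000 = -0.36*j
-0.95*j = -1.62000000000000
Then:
No Solution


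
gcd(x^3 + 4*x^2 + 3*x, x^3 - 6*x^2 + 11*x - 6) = 1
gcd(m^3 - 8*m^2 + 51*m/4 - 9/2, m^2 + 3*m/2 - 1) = m - 1/2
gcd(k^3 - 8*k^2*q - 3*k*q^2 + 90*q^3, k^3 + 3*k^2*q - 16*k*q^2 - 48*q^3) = k + 3*q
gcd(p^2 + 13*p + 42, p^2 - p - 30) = 1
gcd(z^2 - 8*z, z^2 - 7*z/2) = z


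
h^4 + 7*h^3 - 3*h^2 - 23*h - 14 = (h - 2)*(h + 1)^2*(h + 7)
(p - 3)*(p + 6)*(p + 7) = p^3 + 10*p^2 + 3*p - 126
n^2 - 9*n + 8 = (n - 8)*(n - 1)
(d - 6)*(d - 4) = d^2 - 10*d + 24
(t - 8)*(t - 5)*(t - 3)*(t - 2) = t^4 - 18*t^3 + 111*t^2 - 278*t + 240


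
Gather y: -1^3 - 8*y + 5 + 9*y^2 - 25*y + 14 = 9*y^2 - 33*y + 18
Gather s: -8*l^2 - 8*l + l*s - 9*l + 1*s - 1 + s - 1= -8*l^2 - 17*l + s*(l + 2) - 2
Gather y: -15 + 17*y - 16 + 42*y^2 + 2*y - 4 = 42*y^2 + 19*y - 35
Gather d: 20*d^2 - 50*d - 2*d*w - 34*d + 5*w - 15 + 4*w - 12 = 20*d^2 + d*(-2*w - 84) + 9*w - 27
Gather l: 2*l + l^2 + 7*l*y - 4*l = l^2 + l*(7*y - 2)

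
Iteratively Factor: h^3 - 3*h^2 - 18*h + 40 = (h + 4)*(h^2 - 7*h + 10) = (h - 5)*(h + 4)*(h - 2)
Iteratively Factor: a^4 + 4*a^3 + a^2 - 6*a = (a)*(a^3 + 4*a^2 + a - 6) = a*(a + 3)*(a^2 + a - 2) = a*(a + 2)*(a + 3)*(a - 1)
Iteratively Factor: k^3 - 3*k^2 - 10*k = (k)*(k^2 - 3*k - 10) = k*(k - 5)*(k + 2)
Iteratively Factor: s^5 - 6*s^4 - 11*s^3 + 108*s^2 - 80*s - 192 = (s - 3)*(s^4 - 3*s^3 - 20*s^2 + 48*s + 64) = (s - 4)*(s - 3)*(s^3 + s^2 - 16*s - 16) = (s - 4)*(s - 3)*(s + 4)*(s^2 - 3*s - 4) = (s - 4)*(s - 3)*(s + 1)*(s + 4)*(s - 4)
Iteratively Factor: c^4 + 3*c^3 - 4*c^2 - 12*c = (c + 2)*(c^3 + c^2 - 6*c) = (c + 2)*(c + 3)*(c^2 - 2*c) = c*(c + 2)*(c + 3)*(c - 2)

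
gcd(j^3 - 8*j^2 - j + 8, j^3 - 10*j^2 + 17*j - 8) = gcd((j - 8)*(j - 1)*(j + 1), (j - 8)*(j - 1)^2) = j^2 - 9*j + 8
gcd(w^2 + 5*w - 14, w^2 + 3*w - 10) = w - 2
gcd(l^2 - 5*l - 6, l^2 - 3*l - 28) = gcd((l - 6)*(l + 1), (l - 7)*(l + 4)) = 1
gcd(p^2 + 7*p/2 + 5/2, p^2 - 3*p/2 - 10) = p + 5/2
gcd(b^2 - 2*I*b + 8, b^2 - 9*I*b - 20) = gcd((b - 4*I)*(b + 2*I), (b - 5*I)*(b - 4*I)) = b - 4*I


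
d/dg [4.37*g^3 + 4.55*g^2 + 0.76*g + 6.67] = 13.11*g^2 + 9.1*g + 0.76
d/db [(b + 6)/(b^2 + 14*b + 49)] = (-b - 5)/(b^3 + 21*b^2 + 147*b + 343)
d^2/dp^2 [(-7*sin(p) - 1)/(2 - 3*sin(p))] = 17*(-3*sin(p)^2 - 2*sin(p) + 6)/(3*sin(p) - 2)^3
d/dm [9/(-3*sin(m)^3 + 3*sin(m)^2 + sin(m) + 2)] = 9*(9*sin(m)^2 - 6*sin(m) - 1)*cos(m)/(-3*sin(m)^3 + 3*sin(m)^2 + sin(m) + 2)^2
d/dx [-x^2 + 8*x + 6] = 8 - 2*x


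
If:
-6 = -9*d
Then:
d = 2/3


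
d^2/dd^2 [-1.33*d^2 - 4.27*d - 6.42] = -2.66000000000000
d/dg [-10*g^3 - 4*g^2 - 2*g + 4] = -30*g^2 - 8*g - 2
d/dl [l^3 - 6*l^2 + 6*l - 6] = 3*l^2 - 12*l + 6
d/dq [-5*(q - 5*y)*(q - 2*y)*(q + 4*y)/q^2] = -5 - 90*y^2/q^2 + 400*y^3/q^3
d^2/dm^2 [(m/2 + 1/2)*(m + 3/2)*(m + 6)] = 3*m + 17/2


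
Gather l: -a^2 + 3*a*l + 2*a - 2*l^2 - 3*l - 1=-a^2 + 2*a - 2*l^2 + l*(3*a - 3) - 1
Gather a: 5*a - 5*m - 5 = 5*a - 5*m - 5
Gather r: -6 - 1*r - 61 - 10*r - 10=-11*r - 77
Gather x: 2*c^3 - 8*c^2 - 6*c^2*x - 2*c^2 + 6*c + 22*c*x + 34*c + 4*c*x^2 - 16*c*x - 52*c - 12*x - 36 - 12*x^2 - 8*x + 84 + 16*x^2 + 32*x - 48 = 2*c^3 - 10*c^2 - 12*c + x^2*(4*c + 4) + x*(-6*c^2 + 6*c + 12)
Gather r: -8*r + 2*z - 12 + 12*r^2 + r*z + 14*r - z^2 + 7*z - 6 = 12*r^2 + r*(z + 6) - z^2 + 9*z - 18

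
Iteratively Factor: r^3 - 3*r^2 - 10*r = (r - 5)*(r^2 + 2*r) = r*(r - 5)*(r + 2)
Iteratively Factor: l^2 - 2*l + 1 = (l - 1)*(l - 1)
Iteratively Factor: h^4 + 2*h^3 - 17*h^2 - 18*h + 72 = (h - 2)*(h^3 + 4*h^2 - 9*h - 36) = (h - 2)*(h + 4)*(h^2 - 9) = (h - 2)*(h + 3)*(h + 4)*(h - 3)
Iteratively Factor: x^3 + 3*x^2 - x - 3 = (x - 1)*(x^2 + 4*x + 3) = (x - 1)*(x + 3)*(x + 1)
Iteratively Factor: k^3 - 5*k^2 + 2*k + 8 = (k - 2)*(k^2 - 3*k - 4) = (k - 4)*(k - 2)*(k + 1)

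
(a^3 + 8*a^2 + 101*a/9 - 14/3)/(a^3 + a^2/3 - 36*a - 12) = (9*a^2 + 18*a - 7)/(3*(3*a^2 - 17*a - 6))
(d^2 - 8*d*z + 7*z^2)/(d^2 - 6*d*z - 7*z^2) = (d - z)/(d + z)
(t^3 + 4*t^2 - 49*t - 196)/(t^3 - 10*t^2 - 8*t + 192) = (t^2 - 49)/(t^2 - 14*t + 48)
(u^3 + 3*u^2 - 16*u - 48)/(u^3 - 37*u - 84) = (u - 4)/(u - 7)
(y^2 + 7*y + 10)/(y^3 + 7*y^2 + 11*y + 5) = (y + 2)/(y^2 + 2*y + 1)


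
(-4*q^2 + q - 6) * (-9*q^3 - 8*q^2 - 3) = 36*q^5 + 23*q^4 + 46*q^3 + 60*q^2 - 3*q + 18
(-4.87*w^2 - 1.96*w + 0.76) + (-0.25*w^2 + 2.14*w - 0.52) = -5.12*w^2 + 0.18*w + 0.24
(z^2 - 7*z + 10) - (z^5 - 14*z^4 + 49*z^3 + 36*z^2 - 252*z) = -z^5 + 14*z^4 - 49*z^3 - 35*z^2 + 245*z + 10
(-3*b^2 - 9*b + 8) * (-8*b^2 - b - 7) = 24*b^4 + 75*b^3 - 34*b^2 + 55*b - 56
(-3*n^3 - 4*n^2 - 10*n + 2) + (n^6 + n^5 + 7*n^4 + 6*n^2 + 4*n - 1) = n^6 + n^5 + 7*n^4 - 3*n^3 + 2*n^2 - 6*n + 1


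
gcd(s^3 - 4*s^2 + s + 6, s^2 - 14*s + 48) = 1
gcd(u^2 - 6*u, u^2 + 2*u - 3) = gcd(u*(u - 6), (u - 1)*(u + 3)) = 1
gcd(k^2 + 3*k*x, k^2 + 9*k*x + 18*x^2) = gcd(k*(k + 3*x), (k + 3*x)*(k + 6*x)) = k + 3*x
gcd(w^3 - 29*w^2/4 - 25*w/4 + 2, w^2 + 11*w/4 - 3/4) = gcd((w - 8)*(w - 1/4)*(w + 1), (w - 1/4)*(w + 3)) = w - 1/4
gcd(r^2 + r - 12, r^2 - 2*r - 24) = r + 4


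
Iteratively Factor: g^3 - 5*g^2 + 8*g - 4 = (g - 1)*(g^2 - 4*g + 4) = (g - 2)*(g - 1)*(g - 2)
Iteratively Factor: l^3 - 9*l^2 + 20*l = (l - 5)*(l^2 - 4*l) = (l - 5)*(l - 4)*(l)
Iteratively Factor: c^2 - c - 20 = (c + 4)*(c - 5)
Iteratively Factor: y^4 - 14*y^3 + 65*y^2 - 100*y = (y - 5)*(y^3 - 9*y^2 + 20*y) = (y - 5)^2*(y^2 - 4*y) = (y - 5)^2*(y - 4)*(y)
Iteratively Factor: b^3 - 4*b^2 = (b)*(b^2 - 4*b) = b*(b - 4)*(b)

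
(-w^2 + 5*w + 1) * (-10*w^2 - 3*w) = 10*w^4 - 47*w^3 - 25*w^2 - 3*w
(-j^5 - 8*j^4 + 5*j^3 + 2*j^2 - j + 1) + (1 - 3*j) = -j^5 - 8*j^4 + 5*j^3 + 2*j^2 - 4*j + 2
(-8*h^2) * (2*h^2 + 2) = -16*h^4 - 16*h^2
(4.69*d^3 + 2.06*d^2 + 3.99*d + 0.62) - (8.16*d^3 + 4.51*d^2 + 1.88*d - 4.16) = -3.47*d^3 - 2.45*d^2 + 2.11*d + 4.78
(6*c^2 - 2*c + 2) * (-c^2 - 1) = -6*c^4 + 2*c^3 - 8*c^2 + 2*c - 2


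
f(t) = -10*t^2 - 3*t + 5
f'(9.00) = -183.00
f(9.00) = -832.00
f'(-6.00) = 117.00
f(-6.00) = -337.00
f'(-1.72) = 31.40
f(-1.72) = -19.42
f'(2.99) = -62.80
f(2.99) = -93.37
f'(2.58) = -54.60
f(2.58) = -69.30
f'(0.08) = -4.60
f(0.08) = 4.70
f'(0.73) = -17.60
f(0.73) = -2.52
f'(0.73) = -17.60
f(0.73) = -2.52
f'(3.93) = -81.60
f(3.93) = -161.24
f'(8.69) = -176.80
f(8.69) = -776.23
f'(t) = -20*t - 3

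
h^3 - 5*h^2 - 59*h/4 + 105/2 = (h - 6)*(h - 5/2)*(h + 7/2)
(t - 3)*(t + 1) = t^2 - 2*t - 3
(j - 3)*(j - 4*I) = j^2 - 3*j - 4*I*j + 12*I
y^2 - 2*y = y*(y - 2)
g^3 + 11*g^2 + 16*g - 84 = (g - 2)*(g + 6)*(g + 7)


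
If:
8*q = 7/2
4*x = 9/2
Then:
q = 7/16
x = 9/8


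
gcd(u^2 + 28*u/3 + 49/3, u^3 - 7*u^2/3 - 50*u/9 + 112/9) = u + 7/3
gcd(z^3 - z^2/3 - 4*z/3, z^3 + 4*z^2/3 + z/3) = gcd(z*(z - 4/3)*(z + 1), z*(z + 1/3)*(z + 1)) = z^2 + z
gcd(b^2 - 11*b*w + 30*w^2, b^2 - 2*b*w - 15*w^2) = -b + 5*w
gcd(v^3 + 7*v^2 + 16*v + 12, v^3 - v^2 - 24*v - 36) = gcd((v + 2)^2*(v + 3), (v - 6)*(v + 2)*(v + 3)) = v^2 + 5*v + 6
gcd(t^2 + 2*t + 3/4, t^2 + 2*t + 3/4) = t^2 + 2*t + 3/4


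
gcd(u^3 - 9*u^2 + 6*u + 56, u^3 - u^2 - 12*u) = u - 4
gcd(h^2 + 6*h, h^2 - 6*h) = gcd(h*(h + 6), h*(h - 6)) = h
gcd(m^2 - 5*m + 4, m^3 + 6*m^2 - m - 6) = m - 1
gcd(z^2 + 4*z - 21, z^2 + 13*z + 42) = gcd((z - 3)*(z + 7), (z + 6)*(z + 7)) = z + 7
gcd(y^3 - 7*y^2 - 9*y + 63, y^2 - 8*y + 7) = y - 7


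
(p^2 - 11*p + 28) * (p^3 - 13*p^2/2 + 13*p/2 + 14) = p^5 - 35*p^4/2 + 106*p^3 - 479*p^2/2 + 28*p + 392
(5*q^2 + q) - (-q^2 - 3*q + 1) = 6*q^2 + 4*q - 1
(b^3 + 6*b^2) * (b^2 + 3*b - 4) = b^5 + 9*b^4 + 14*b^3 - 24*b^2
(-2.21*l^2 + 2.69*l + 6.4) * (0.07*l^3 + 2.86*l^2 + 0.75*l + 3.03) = -0.1547*l^5 - 6.1323*l^4 + 6.4839*l^3 + 13.6252*l^2 + 12.9507*l + 19.392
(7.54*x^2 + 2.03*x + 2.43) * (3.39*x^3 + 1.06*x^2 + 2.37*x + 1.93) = 25.5606*x^5 + 14.8741*x^4 + 28.2593*x^3 + 21.9391*x^2 + 9.677*x + 4.6899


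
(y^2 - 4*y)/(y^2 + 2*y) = (y - 4)/(y + 2)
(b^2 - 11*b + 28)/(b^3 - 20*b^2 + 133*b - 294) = (b - 4)/(b^2 - 13*b + 42)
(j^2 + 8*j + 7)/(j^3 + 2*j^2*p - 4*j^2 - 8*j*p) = (j^2 + 8*j + 7)/(j*(j^2 + 2*j*p - 4*j - 8*p))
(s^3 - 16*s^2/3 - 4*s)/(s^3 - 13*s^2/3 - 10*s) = (3*s + 2)/(3*s + 5)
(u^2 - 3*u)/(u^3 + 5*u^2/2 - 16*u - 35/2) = 2*u*(u - 3)/(2*u^3 + 5*u^2 - 32*u - 35)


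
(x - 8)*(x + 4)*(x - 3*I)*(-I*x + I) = -I*x^4 - 3*x^3 + 5*I*x^3 + 15*x^2 + 28*I*x^2 + 84*x - 32*I*x - 96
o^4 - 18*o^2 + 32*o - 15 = (o - 3)*(o - 1)^2*(o + 5)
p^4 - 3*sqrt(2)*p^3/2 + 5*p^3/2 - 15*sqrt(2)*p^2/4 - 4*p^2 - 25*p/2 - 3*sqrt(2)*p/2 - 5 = (p + 1/2)*(p + 2)*(p - 5*sqrt(2)/2)*(p + sqrt(2))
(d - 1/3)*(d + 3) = d^2 + 8*d/3 - 1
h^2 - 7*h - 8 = (h - 8)*(h + 1)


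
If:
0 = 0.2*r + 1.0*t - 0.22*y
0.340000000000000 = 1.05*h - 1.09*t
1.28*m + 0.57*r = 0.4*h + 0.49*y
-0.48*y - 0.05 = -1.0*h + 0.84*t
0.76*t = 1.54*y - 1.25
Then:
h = -2.78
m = -7.44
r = 14.20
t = -2.99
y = -0.66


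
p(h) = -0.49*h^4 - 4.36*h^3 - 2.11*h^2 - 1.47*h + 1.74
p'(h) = -1.96*h^3 - 13.08*h^2 - 4.22*h - 1.47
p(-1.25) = 7.60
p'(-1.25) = -12.80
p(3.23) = -225.28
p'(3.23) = -217.61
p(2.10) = -60.56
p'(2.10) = -86.17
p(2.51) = -103.64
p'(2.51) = -125.46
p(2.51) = -103.64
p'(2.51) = -125.46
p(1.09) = -8.71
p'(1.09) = -24.15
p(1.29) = -14.38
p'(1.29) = -32.89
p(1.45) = -20.29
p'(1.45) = -41.07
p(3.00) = -179.07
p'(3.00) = -184.77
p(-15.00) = -10542.21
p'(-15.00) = 3733.83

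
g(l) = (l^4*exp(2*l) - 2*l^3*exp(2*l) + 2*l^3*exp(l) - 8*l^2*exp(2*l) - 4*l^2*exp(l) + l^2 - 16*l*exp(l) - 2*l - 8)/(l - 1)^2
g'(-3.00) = -0.28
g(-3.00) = 0.32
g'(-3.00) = -0.28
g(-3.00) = 0.32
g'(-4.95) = -0.12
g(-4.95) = 0.69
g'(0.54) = -1109.37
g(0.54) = -154.17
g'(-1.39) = -0.49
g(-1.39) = -0.25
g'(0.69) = -4893.30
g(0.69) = -522.91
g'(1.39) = 5794.17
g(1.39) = -2519.11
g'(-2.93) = -0.28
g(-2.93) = 0.30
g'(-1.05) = -0.81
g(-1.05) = -0.46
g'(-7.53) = -0.03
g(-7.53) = 0.87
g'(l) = (2*l^4*exp(2*l) + 2*l^3*exp(l) - 22*l^2*exp(2*l) + 2*l^2*exp(l) - 16*l*exp(2*l) - 24*l*exp(l) + 2*l - 16*exp(l) - 2)/(l - 1)^2 - 2*(l^4*exp(2*l) - 2*l^3*exp(2*l) + 2*l^3*exp(l) - 8*l^2*exp(2*l) - 4*l^2*exp(l) + l^2 - 16*l*exp(l) - 2*l - 8)/(l - 1)^3 = 2*(l^5*exp(2*l) - 2*l^4*exp(2*l) + l^4*exp(l) - 9*l^3*exp(2*l) - 2*l^3*exp(l) + 11*l^2*exp(2*l) - 9*l^2*exp(l) + 8*l*exp(2*l) + 20*l*exp(l) + 8*exp(l) + 9)/(l^3 - 3*l^2 + 3*l - 1)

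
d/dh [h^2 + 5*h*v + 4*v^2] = 2*h + 5*v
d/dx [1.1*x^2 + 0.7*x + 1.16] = 2.2*x + 0.7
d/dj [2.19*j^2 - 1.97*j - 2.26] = 4.38*j - 1.97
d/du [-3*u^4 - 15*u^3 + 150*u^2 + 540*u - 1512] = -12*u^3 - 45*u^2 + 300*u + 540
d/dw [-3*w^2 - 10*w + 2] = -6*w - 10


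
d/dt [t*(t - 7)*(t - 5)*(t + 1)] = 4*t^3 - 33*t^2 + 46*t + 35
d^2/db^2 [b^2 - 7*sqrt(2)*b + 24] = 2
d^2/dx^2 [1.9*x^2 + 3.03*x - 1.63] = 3.80000000000000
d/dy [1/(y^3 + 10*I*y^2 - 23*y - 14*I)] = (-3*y^2 - 20*I*y + 23)/(y^3 + 10*I*y^2 - 23*y - 14*I)^2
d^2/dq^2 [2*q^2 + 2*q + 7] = 4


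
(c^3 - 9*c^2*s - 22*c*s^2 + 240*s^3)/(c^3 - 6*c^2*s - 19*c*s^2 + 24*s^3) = (-c^2 + c*s + 30*s^2)/(-c^2 - 2*c*s + 3*s^2)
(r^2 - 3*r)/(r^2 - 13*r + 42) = r*(r - 3)/(r^2 - 13*r + 42)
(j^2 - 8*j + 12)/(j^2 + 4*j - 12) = (j - 6)/(j + 6)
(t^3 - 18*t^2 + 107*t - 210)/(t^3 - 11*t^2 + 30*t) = (t - 7)/t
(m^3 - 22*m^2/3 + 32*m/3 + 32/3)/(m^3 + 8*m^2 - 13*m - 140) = (3*m^2 - 10*m - 8)/(3*(m^2 + 12*m + 35))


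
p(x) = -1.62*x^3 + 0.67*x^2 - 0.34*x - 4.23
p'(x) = -4.86*x^2 + 1.34*x - 0.34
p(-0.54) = -3.60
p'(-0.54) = -2.48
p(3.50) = -66.67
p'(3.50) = -55.18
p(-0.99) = -1.66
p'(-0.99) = -6.43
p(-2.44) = 24.12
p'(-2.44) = -32.54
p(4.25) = -117.93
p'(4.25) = -82.43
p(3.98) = -97.10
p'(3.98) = -71.99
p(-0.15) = -4.16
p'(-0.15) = -0.65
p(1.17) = -6.31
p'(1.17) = -5.43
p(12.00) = -2711.19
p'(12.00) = -684.10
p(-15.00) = 5619.12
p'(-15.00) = -1113.94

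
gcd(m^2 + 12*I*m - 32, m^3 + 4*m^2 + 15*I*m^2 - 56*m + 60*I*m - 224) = m + 8*I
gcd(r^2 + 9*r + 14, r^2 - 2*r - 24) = 1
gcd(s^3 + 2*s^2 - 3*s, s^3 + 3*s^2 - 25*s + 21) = s - 1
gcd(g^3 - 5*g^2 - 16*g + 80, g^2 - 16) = g^2 - 16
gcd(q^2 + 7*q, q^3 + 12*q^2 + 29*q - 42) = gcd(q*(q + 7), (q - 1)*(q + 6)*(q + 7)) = q + 7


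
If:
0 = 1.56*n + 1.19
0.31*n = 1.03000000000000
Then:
No Solution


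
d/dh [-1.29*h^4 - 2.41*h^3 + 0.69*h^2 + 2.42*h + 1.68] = -5.16*h^3 - 7.23*h^2 + 1.38*h + 2.42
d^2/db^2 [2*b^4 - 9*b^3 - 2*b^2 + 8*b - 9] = 24*b^2 - 54*b - 4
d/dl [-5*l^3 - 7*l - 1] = -15*l^2 - 7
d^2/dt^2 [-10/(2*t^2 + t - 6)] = 20*(4*t^2 + 2*t - (4*t + 1)^2 - 12)/(2*t^2 + t - 6)^3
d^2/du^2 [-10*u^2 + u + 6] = -20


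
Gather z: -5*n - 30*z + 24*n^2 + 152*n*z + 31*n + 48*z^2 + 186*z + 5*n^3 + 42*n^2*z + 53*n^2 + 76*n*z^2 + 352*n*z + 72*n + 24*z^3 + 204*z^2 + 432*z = 5*n^3 + 77*n^2 + 98*n + 24*z^3 + z^2*(76*n + 252) + z*(42*n^2 + 504*n + 588)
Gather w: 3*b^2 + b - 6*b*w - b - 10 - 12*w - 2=3*b^2 + w*(-6*b - 12) - 12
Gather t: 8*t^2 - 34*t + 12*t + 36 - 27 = 8*t^2 - 22*t + 9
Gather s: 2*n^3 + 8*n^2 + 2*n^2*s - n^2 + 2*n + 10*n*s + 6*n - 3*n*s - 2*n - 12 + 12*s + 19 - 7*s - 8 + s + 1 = 2*n^3 + 7*n^2 + 6*n + s*(2*n^2 + 7*n + 6)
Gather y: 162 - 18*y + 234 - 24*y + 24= 420 - 42*y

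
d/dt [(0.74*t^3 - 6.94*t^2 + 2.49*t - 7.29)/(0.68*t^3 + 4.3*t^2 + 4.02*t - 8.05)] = (-2.22044604925031e-16*t^5 + 7.9012*t^4 + 2.56319999999999*t^3 - 41.6052*t^2 + 174.428*t + 9.26129999999999)/(0.4624*t^6 + 5.848*t^5 + 23.9572*t^4 + 23.624*t^3 - 53.0696*t^2 - 64.722*t + 64.8025)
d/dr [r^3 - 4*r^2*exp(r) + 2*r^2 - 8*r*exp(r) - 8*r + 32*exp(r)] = -4*r^2*exp(r) + 3*r^2 - 16*r*exp(r) + 4*r + 24*exp(r) - 8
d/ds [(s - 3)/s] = 3/s^2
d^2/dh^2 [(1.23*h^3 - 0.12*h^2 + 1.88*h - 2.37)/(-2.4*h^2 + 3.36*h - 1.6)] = (7.105427357601e-15*h^5 + 1.4210854715202e-14*h^4 - 38.048256*h^3 + 118.81728*h^2 - 90.24768*h + 15.711744)/(13.824*h^6 - 58.0608*h^5 + 108.93312*h^4 - 115.347456*h^3 + 72.62208*h^2 - 25.8048*h + 4.096)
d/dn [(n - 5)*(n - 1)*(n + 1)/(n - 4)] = (2*n^3 - 17*n^2 + 40*n - 1)/(n^2 - 8*n + 16)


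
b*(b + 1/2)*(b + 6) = b^3 + 13*b^2/2 + 3*b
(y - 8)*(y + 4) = y^2 - 4*y - 32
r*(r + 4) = r^2 + 4*r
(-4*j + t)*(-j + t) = 4*j^2 - 5*j*t + t^2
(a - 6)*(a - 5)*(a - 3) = a^3 - 14*a^2 + 63*a - 90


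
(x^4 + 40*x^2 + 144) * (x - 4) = x^5 - 4*x^4 + 40*x^3 - 160*x^2 + 144*x - 576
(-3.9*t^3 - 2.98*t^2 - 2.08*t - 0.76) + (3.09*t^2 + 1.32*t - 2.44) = -3.9*t^3 + 0.11*t^2 - 0.76*t - 3.2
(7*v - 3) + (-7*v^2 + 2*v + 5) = -7*v^2 + 9*v + 2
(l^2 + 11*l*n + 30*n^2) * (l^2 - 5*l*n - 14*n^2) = l^4 + 6*l^3*n - 39*l^2*n^2 - 304*l*n^3 - 420*n^4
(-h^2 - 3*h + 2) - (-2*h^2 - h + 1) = h^2 - 2*h + 1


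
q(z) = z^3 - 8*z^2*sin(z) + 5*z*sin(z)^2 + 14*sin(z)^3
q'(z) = -8*z^2*cos(z) + 3*z^2 + 10*z*sin(z)*cos(z) - 16*z*sin(z) + 42*sin(z)^2*cos(z) + 5*sin(z)^2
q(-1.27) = -7.71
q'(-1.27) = 1.11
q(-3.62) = -98.17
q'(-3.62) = 166.99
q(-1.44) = -7.26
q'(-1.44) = -6.62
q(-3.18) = -35.29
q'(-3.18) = 114.30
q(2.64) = -3.80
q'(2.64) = 31.00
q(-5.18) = -341.29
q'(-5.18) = 55.95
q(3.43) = 68.19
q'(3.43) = 147.64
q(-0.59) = -1.98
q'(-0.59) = 8.56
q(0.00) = 0.00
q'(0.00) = 0.00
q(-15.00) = -2240.05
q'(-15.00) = 1800.89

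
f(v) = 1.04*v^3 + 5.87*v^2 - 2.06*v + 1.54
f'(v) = 3.12*v^2 + 11.74*v - 2.06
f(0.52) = 2.20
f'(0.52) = 4.89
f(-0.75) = 5.95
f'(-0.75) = -9.11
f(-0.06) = 1.68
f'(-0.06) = -2.75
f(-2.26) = 24.17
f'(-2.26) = -12.66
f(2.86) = 67.99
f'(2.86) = 57.04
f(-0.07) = 1.71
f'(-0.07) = -2.87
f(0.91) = 5.31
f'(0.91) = 11.21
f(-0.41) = 3.30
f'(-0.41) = -6.35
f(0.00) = 1.54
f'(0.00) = -2.06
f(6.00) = 425.14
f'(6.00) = 180.70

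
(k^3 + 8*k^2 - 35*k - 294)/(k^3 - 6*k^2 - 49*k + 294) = (k + 7)/(k - 7)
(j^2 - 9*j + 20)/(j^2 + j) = (j^2 - 9*j + 20)/(j*(j + 1))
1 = 1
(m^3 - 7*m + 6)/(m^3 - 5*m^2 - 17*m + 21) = (m - 2)/(m - 7)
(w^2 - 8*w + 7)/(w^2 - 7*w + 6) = (w - 7)/(w - 6)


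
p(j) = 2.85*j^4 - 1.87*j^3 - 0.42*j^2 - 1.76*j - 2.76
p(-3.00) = 280.08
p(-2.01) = 60.79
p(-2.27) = 96.62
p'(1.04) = 4.12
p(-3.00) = 280.08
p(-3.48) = 495.07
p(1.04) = -3.81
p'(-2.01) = -115.31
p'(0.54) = -2.05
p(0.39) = -3.56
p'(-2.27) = -162.11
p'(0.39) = -2.26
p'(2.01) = 66.46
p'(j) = 11.4*j^3 - 5.61*j^2 - 0.84*j - 1.76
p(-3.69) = 620.36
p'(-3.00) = -357.53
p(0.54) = -3.88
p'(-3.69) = -647.82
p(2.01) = 23.34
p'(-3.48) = -547.22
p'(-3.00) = -357.53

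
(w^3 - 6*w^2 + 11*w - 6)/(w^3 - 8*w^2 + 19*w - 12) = (w - 2)/(w - 4)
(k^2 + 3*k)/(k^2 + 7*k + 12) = k/(k + 4)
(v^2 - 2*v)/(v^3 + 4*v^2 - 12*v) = 1/(v + 6)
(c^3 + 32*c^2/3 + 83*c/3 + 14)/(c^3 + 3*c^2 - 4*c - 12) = (3*c^2 + 23*c + 14)/(3*(c^2 - 4))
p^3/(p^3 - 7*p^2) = p/(p - 7)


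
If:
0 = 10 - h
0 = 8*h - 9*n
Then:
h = 10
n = 80/9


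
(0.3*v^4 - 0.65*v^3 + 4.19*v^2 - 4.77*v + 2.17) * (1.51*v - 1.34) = 0.453*v^5 - 1.3835*v^4 + 7.1979*v^3 - 12.8173*v^2 + 9.6685*v - 2.9078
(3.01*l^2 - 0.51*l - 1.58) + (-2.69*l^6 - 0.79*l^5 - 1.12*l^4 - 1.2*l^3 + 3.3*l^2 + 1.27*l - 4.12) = -2.69*l^6 - 0.79*l^5 - 1.12*l^4 - 1.2*l^3 + 6.31*l^2 + 0.76*l - 5.7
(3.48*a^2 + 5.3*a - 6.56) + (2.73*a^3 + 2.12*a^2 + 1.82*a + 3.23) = 2.73*a^3 + 5.6*a^2 + 7.12*a - 3.33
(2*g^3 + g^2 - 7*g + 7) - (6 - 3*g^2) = 2*g^3 + 4*g^2 - 7*g + 1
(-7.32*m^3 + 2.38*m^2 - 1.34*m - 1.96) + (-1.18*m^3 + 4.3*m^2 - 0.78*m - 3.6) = -8.5*m^3 + 6.68*m^2 - 2.12*m - 5.56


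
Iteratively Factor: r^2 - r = (r)*(r - 1)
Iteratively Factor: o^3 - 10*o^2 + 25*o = (o - 5)*(o^2 - 5*o) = o*(o - 5)*(o - 5)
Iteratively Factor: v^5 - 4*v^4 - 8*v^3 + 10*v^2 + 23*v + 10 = (v - 5)*(v^4 + v^3 - 3*v^2 - 5*v - 2) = (v - 5)*(v + 1)*(v^3 - 3*v - 2) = (v - 5)*(v + 1)^2*(v^2 - v - 2) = (v - 5)*(v + 1)^3*(v - 2)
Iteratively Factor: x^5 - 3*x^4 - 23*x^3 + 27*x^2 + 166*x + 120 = (x + 1)*(x^4 - 4*x^3 - 19*x^2 + 46*x + 120) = (x + 1)*(x + 2)*(x^3 - 6*x^2 - 7*x + 60) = (x - 4)*(x + 1)*(x + 2)*(x^2 - 2*x - 15) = (x - 5)*(x - 4)*(x + 1)*(x + 2)*(x + 3)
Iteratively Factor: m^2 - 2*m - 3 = (m - 3)*(m + 1)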